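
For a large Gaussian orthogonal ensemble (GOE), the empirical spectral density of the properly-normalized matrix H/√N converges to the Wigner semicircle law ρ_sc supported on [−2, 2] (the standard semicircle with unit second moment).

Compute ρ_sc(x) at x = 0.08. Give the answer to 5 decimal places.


ρ_sc(x) = (1/(2π)) √(4 − x²). With x = 0.08:
  4 − x² = 4 − (0.08)² = 4 − 0.006400 = 3.993600.
  √(4 − x²) = 1.998399.
  1/(2π) = 0.159155.
  ρ_sc(0.08) = 0.159155 · 1.998399 = 0.318055.

Rounded to 5 decimal places: ρ_sc(0.08) ≈ 0.31806.


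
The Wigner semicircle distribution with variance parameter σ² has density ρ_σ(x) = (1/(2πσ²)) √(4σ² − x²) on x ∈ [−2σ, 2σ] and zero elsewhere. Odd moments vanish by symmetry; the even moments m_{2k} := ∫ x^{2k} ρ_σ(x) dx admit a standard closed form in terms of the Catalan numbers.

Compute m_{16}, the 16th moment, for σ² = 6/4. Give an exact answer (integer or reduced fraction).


By the scaled semicircle moment identity, m_{2k} = σ^{2k} · C_k with k = 8.
C_8 = (1/(k+1)) · C(2k, k) = (1/9) · C(16, 8) = (1/9) · 12870 = 1430.
σ^{2k} = (σ²)^k = (6/4)^8 = 6561/256.

Therefore m_{16} = σ^{16} · C_8 = (6561/256) · 1430 = 4691115/128.


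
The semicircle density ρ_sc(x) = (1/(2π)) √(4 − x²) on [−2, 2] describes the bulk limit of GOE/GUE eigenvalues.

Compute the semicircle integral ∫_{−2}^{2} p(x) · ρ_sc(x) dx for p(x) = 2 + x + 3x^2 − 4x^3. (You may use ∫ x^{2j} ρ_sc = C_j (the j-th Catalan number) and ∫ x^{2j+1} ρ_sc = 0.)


Write p(x) = Σ a_i x^i, split into monomials and integrate each against ρ_sc separately.
Using ∫ x^{2j} ρ_sc = C_j = (1/(j+1)) C(2j, j) (Catalan numbers) and ∫ x^{2j+1} ρ_sc = 0 (odd monomials vanish by symmetry):
  i = 0 (even): a_0 · C_{0} = 2 · 1 = 2
  i = 1 (odd): ∫ x^1 ρ_sc = 0 (vanishes)
  i = 2 (even): a_2 · C_{1} = 3 · 1 = 3
  i = 3 (odd): ∫ x^3 ρ_sc = 0 (vanishes)

Summing the contributions: ∫_{−2}^{2} p(x) ρ_sc(x) dx = 2 + 3 = 5.


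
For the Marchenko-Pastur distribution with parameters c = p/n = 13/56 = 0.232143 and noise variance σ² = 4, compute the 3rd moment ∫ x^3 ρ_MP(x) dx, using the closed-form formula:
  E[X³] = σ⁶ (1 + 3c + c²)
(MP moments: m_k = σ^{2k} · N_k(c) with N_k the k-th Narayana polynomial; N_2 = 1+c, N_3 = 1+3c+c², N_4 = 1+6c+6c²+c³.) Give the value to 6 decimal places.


E[X³] = σ⁶ (1 + 3c + c²) (third MP moment). With σ² = 4 (so σ⁶ = 64) and c = 13/56 = 0.232143: E[X³] = 64 · (1 + 3·0.232143 + (0.232143)²) = 64 · 1.750319.

So E[X^3] = 112.020408.


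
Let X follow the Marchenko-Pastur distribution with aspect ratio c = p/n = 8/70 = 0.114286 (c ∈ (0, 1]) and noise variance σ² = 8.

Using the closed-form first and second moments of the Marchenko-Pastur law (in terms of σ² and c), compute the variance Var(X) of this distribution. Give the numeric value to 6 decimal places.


Recall the MP moments m_1 = E[X] = σ² and m_2 = E[X²] = σ⁴ (1 + c).
m_1 = E[X] = σ² = 8, so m_1² = 64.
m_2 = E[X²] = σ⁴ (1 + c) = 64 · (1 + 0.114286) = 64 · 1.114286 = 71.314286.
(Note m_2 − m_1² simplifies to c · σ⁴ = 0.114286 · 64.)

Var(X) = m_2 − m_1² = 71.314286 − 64 = 7.314286.


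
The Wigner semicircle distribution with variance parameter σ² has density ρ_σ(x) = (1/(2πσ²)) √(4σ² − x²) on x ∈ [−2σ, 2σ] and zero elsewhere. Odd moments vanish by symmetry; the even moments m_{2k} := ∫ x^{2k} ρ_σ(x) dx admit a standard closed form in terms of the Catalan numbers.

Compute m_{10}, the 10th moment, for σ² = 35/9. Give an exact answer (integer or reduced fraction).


By the scaled semicircle moment identity, m_{2k} = σ^{2k} · C_k with k = 5.
C_5 = (1/(k+1)) · C(2k, k) = (1/6) · C(10, 5) = (1/6) · 252 = 42.
σ^{2k} = (σ²)^k = (35/9)^5 = 52521875/59049.

Therefore m_{10} = σ^{10} · C_5 = (52521875/59049) · 42 = 735306250/19683.


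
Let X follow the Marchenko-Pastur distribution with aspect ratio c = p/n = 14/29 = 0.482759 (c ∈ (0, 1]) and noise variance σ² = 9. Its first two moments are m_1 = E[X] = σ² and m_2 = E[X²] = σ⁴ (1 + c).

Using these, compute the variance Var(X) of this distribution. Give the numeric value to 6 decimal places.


m_1 = E[X] = σ² = 9, so m_1² = 81.
m_2 = E[X²] = σ⁴ (1 + c) = 81 · (1 + 0.482759) = 81 · 1.482759 = 120.103448.
(Note m_2 − m_1² simplifies to c · σ⁴ = 0.482759 · 81.)

Var(X) = m_2 − m_1² = 120.103448 − 81 = 39.103448.


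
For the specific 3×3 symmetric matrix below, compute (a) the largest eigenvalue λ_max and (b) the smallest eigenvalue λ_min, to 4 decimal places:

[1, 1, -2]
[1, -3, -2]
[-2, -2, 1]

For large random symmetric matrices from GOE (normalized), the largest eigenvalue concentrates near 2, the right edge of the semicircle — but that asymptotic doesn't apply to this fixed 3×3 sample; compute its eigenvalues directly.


Since M is real symmetric, all three eigenvalues are real; they are the roots of det(λI − M) = λ³ − (tr M) λ² + s λ − det M, where s is the sum of the principal 2×2 minors.
tr M = 1 + (-3) + 1 = -1.
s = (1·(-3) − 1²) + (1·1 − (-2)²) + ((-3)·1 − (-2)²) = -4 + (-3) + (-7) = -14.
det M (expand along row 1) = 1·(-7) − 1·(-3) + (-2)·(-8) = 12.
Characteristic polynomial: λ³ + λ² − 14λ − 12 = 0.
Substitute λ = y + (tr M)/3 = y − 0.333333 to remove the quadratic term: y³ + p·y + q = 0 with p = s − (tr M)²/3 = -14.333333 and q = −2(tr M)³/27 + (tr M)·s/3 − det M = -7.259259.
Three real roots ⇒ use the trigonometric (Viète) form: r = 2√(−p/3) = 4.371626, φ = arccos(3q/(p·r)) = arccos(0.347555) = 1.215834 rad.
y_k = r·cos(φ/3 − 2πk/3) for k = 0, 1, 2 gives y = 4.017493, -0.516048, -3.501445.
λ_k = y_k − 0.333333 gives λ = 3.6842, -0.8494, -3.8348 (check: the sum is -1.0000 = tr M).

Hence λ_max = 3.6842 and λ_min = -3.8348.


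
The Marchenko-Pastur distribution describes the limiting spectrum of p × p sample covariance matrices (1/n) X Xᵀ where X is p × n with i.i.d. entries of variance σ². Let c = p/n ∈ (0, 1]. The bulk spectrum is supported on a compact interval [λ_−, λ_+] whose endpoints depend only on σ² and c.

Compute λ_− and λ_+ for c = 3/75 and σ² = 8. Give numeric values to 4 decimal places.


c = 3/75 = 0.040000; √c = 0.200000.
λ_− = σ² (1 − √c)² = 8 · (1 − 0.200000)² = 8 · (0.800000)² = 5.120000.
λ_+ = σ² (1 + √c)² = 8 · (1 + 0.200000)² = 8 · (1.200000)² = 11.520000.

Rounded to 4 decimal places: λ_− ≈ 5.1200, λ_+ ≈ 11.5200.


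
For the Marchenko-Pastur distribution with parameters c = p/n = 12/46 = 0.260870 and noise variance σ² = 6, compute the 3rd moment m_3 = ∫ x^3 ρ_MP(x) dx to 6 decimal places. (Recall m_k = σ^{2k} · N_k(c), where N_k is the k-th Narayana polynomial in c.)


E[X³] = σ⁶ (1 + 3c + c²) (third MP moment). With σ² = 6 (so σ⁶ = 216) and c = 12/46 = 0.260870: E[X³] = 216 · (1 + 3·0.260870 + (0.260870)²) = 216 · 1.850662.

So E[X^3] = 399.742911.


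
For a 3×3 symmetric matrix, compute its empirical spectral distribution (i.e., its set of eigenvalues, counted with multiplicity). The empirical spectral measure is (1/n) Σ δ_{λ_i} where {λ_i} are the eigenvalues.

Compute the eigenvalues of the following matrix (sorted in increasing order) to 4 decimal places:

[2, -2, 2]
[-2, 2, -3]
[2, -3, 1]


Since M is real symmetric, all three eigenvalues are real; they are the roots of det(λI − M) = λ³ − (tr M) λ² + s λ − det M, where s is the sum of the principal 2×2 minors.
tr M = 2 + 2 + 1 = 5.
s = (2·2 − (-2)²) + (2·1 − 2²) + (2·1 − (-3)²) = 0 + (-2) + (-7) = -9.
det M (expand along row 1) = 2·(-7) − (-2)·4 + 2·2 = -2.
Characteristic polynomial: λ³ − 5λ² − 9λ + 2 = 0.
Substitute λ = y + (tr M)/3 = y + 1.666667 to remove the quadratic term: y³ + p·y + q = 0 with p = s − (tr M)²/3 = -17.333333 and q = −2(tr M)³/27 + (tr M)·s/3 − det M = -22.259259.
Three real roots ⇒ use the trigonometric (Viète) form: r = 2√(−p/3) = 4.807402, φ = arccos(3q/(p·r)) = arccos(0.801382) = 0.641195 rad.
y_k = r·cos(φ/3 − 2πk/3) for k = 0, 1, 2 gives y = 4.698015, -1.465932, -3.232084.
λ_k = y_k + 1.666667 gives λ = 6.3647, 0.2007, -1.5654 (check: the sum is 5.0000 = tr M).

Eigenvalues sorted in increasing order: [-1.5654, 0.2007, 6.3647].


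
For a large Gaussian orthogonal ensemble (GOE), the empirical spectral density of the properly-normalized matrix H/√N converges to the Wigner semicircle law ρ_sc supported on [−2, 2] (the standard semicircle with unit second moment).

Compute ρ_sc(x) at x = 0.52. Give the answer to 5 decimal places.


ρ_sc(x) = (1/(2π)) √(4 − x²). With x = 0.52:
  4 − x² = 4 − (0.52)² = 4 − 0.270400 = 3.729600.
  √(4 − x²) = 1.931217.
  1/(2π) = 0.159155.
  ρ_sc(0.52) = 0.159155 · 1.931217 = 0.307363.

Rounded to 5 decimal places: ρ_sc(0.52) ≈ 0.30736.


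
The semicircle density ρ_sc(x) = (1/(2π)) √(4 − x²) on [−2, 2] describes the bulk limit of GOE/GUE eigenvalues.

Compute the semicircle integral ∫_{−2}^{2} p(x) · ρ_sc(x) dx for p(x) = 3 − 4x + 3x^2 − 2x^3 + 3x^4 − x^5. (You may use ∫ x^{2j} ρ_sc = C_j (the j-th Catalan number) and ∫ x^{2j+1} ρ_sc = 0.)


Write p(x) = Σ a_i x^i, split into monomials and integrate each against ρ_sc separately.
Using ∫ x^{2j} ρ_sc = C_j = (1/(j+1)) C(2j, j) (Catalan numbers) and ∫ x^{2j+1} ρ_sc = 0 (odd monomials vanish by symmetry):
  i = 0 (even): a_0 · C_{0} = 3 · 1 = 3
  i = 1 (odd): ∫ x^1 ρ_sc = 0 (vanishes)
  i = 2 (even): a_2 · C_{1} = 3 · 1 = 3
  i = 3 (odd): ∫ x^3 ρ_sc = 0 (vanishes)
  i = 4 (even): a_4 · C_{2} = 3 · 2 = 6
  i = 5 (odd): ∫ x^5 ρ_sc = 0 (vanishes)

Summing the contributions: ∫_{−2}^{2} p(x) ρ_sc(x) dx = 3 + 3 + 6 = 12.


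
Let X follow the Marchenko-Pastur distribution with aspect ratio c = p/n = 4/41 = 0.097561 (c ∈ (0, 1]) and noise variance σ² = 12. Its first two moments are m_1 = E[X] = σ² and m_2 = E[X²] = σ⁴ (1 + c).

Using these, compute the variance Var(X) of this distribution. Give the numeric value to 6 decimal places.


m_1 = E[X] = σ² = 12, so m_1² = 144.
m_2 = E[X²] = σ⁴ (1 + c) = 144 · (1 + 0.097561) = 144 · 1.097561 = 158.048780.
(Note m_2 − m_1² simplifies to c · σ⁴ = 0.097561 · 144.)

Var(X) = m_2 − m_1² = 158.048780 − 144 = 14.048780.


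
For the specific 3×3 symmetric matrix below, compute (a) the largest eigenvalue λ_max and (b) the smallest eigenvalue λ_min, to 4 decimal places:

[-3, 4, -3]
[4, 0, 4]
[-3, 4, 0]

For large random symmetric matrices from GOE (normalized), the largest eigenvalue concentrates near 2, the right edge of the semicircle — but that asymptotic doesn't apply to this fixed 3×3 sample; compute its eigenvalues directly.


Since M is real symmetric, all three eigenvalues are real; they are the roots of det(λI − M) = λ³ − (tr M) λ² + s λ − det M, where s is the sum of the principal 2×2 minors.
tr M = -3 + 0 + 0 = -3.
s = ((-3)·0 − 4²) + ((-3)·0 − (-3)²) + (0·0 − 4²) = -16 + (-9) + (-16) = -41.
det M (expand along row 1) = (-3)·(-16) − 4·12 + (-3)·16 = -48.
Characteristic polynomial: λ³ + 3λ² − 41λ + 48 = 0.
Substitute λ = y + (tr M)/3 = y − 1.000000 to remove the quadratic term: y³ + p·y + q = 0 with p = s − (tr M)²/3 = -44.000000 and q = −2(tr M)³/27 + (tr M)·s/3 − det M = 91.000000.
Three real roots ⇒ use the trigonometric (Viète) form: r = 2√(−p/3) = 7.659417, φ = arccos(3q/(p·r)) = arccos(-0.810055) = 2.515041 rad.
y_k = r·cos(φ/3 − 2πk/3) for k = 0, 1, 2 gives y = 5.121796, 2.371181, -7.492977.
λ_k = y_k − 1.000000 gives λ = 4.1218, 1.3712, -8.4930 (check: the sum is -3.0000 = tr M).

Hence λ_max = 4.1218 and λ_min = -8.4930.


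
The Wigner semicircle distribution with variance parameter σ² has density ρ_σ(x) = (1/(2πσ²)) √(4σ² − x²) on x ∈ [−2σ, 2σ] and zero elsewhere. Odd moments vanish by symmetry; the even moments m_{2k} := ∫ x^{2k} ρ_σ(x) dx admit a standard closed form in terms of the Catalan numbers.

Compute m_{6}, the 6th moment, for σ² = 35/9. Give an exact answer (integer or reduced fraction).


By the scaled semicircle moment identity, m_{2k} = σ^{2k} · C_k with k = 3.
C_3 = (1/(k+1)) · C(2k, k) = (1/4) · C(6, 3) = (1/4) · 20 = 5.
σ^{2k} = (σ²)^k = (35/9)^3 = 42875/729.

Therefore m_{6} = σ^{6} · C_3 = (42875/729) · 5 = 214375/729.


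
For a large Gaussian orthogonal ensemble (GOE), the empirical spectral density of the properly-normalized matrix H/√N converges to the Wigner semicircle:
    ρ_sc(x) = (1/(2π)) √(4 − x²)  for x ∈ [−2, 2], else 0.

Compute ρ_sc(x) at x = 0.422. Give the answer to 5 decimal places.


ρ_sc(x) = (1/(2π)) √(4 − x²). With x = 0.422:
  4 − x² = 4 − (0.422)² = 4 − 0.178084 = 3.821916.
  √(4 − x²) = 1.954972.
  1/(2π) = 0.159155.
  ρ_sc(0.422) = 0.159155 · 1.954972 = 0.311143.

Rounded to 5 decimal places: ρ_sc(0.422) ≈ 0.31114.


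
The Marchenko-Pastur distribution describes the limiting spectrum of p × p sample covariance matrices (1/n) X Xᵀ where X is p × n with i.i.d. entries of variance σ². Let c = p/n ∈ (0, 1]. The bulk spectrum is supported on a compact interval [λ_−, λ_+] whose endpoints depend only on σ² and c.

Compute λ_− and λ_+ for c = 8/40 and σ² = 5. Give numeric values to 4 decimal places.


c = 8/40 = 0.200000; √c = 0.447214.
λ_− = σ² (1 − √c)² = 5 · (1 − 0.447214)² = 5 · (0.552786)² = 1.527864.
λ_+ = σ² (1 + √c)² = 5 · (1 + 0.447214)² = 5 · (1.447214)² = 10.472136.

Rounded to 4 decimal places: λ_− ≈ 1.5279, λ_+ ≈ 10.4721.


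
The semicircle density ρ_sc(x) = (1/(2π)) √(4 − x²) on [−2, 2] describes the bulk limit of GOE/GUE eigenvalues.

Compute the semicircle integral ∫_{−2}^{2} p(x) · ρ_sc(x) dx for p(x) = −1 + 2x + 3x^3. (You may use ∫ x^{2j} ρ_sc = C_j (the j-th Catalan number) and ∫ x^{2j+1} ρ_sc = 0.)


Write p(x) = Σ a_i x^i, split into monomials and integrate each against ρ_sc separately.
Using ∫ x^{2j} ρ_sc = C_j = (1/(j+1)) C(2j, j) (Catalan numbers) and ∫ x^{2j+1} ρ_sc = 0 (odd monomials vanish by symmetry):
  i = 0 (even): a_0 · C_{0} = -1 · 1 = -1
  i = 1 (odd): ∫ x^1 ρ_sc = 0 (vanishes)
  i = 3 (odd): ∫ x^3 ρ_sc = 0 (vanishes)

Summing the contributions: ∫_{−2}^{2} p(x) ρ_sc(x) dx = -1.


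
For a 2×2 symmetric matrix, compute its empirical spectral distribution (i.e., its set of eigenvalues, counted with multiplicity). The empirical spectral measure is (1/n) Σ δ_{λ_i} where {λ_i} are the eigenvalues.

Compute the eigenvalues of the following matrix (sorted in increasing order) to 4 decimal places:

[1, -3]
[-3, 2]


Since M is real symmetric, both eigenvalues are real; they are the roots of det(λI − M) = λ² − (tr M) λ + det M.
tr M = 1 + 2 = 3.
det M = 1·2 − (-3)² = 2 − 9 = -7.
Characteristic polynomial: λ² − 3λ − 7 = 0.
Discriminant Δ = (tr M)² − 4·det M = 9 − (-28) = 37; √Δ = 6.082763.
λ = (tr M ± √Δ)/2 = (3 ± 6.082763)/2, giving (tr M − √Δ)/2 = -1.5414 and (tr M + √Δ)/2 = 4.5414.

Eigenvalues sorted in increasing order: [-1.5414, 4.5414].


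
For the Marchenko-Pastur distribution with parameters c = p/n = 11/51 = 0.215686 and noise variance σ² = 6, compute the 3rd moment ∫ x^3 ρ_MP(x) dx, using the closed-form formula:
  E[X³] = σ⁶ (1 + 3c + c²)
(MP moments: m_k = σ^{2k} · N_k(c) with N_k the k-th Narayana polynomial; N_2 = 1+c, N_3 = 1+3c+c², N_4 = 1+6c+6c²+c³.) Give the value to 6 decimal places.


E[X³] = σ⁶ (1 + 3c + c²) (third MP moment). With σ² = 6 (so σ⁶ = 216) and c = 11/51 = 0.215686: E[X³] = 216 · (1 + 3·0.215686 + (0.215686)²) = 216 · 1.693579.

So E[X^3] = 365.813149.


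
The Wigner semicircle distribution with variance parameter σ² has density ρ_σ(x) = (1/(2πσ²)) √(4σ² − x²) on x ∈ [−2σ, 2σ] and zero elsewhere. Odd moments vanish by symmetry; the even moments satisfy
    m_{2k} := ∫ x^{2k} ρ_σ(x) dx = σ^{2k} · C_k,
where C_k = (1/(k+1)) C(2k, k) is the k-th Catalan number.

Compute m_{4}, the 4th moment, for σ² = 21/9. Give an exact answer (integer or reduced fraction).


By the scaled semicircle moment identity, m_{2k} = σ^{2k} · C_k with k = 2.
C_2 = (1/(k+1)) · C(2k, k) = (1/3) · C(4, 2) = (1/3) · 6 = 2.
σ^{2k} = (σ²)^k = (21/9)^2 = 49/9.

Therefore m_{4} = σ^{4} · C_2 = (49/9) · 2 = 98/9.


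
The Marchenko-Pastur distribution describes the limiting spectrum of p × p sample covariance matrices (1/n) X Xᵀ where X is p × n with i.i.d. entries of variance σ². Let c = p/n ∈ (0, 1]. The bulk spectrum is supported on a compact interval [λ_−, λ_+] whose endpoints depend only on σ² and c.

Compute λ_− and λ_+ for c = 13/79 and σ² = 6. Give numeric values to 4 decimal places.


c = 13/79 = 0.164557; √c = 0.405656.
λ_− = σ² (1 − √c)² = 6 · (1 − 0.405656)² = 6 · (0.594344)² = 2.119467.
λ_+ = σ² (1 + √c)² = 6 · (1 + 0.405656)² = 6 · (1.405656)² = 11.855216.

Rounded to 4 decimal places: λ_− ≈ 2.1195, λ_+ ≈ 11.8552.


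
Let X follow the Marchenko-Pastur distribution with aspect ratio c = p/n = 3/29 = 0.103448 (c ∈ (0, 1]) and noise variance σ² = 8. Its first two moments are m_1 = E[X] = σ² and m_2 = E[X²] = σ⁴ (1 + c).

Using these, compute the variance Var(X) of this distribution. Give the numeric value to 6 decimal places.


m_1 = E[X] = σ² = 8, so m_1² = 64.
m_2 = E[X²] = σ⁴ (1 + c) = 64 · (1 + 0.103448) = 64 · 1.103448 = 70.620690.
(Note m_2 − m_1² simplifies to c · σ⁴ = 0.103448 · 64.)

Var(X) = m_2 − m_1² = 70.620690 − 64 = 6.620690.


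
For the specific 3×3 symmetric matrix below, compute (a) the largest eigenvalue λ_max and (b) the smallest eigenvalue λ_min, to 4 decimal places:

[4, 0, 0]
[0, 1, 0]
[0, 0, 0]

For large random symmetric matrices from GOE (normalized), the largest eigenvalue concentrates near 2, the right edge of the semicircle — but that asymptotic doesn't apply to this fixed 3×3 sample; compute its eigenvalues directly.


Since M is real symmetric, all three eigenvalues are real; they are the roots of det(λI − M) = λ³ − (tr M) λ² + s λ − det M, where s is the sum of the principal 2×2 minors.
tr M = 4 + 1 + 0 = 5.
s = (4·1 − 0²) + (4·0 − 0²) + (1·0 − 0²) = 4 + 0 + 0 = 4.
det M (expand along row 1) = 4·0 − 0·0 + 0·0 = 0.
Characteristic polynomial: λ³ − 5λ² + 4λ = 0.
Substitute λ = y + (tr M)/3 = y + 1.666667 to remove the quadratic term: y³ + p·y + q = 0 with p = s − (tr M)²/3 = -4.333333 and q = −2(tr M)³/27 + (tr M)·s/3 − det M = -2.592593.
Three real roots ⇒ use the trigonometric (Viète) form: r = 2√(−p/3) = 2.403701, φ = arccos(3q/(p·r)) = arccos(0.746712) = 0.727692 rad.
y_k = r·cos(φ/3 − 2πk/3) for k = 0, 1, 2 gives y = 2.333333, -0.666667, -1.666667.
λ_k = y_k + 1.666667 gives λ = 4.0000, 1.0000, 0.0000 (check: the sum is 5.0000 = tr M).

Hence λ_max = 4.0000 and λ_min = 0.0000.


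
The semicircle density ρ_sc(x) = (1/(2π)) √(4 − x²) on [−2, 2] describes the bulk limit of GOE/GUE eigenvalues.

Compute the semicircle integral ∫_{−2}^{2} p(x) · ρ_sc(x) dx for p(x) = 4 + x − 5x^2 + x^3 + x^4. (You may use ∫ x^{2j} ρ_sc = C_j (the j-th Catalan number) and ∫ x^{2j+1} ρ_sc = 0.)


Write p(x) = Σ a_i x^i, split into monomials and integrate each against ρ_sc separately.
Using ∫ x^{2j} ρ_sc = C_j = (1/(j+1)) C(2j, j) (Catalan numbers) and ∫ x^{2j+1} ρ_sc = 0 (odd monomials vanish by symmetry):
  i = 0 (even): a_0 · C_{0} = 4 · 1 = 4
  i = 1 (odd): ∫ x^1 ρ_sc = 0 (vanishes)
  i = 2 (even): a_2 · C_{1} = -5 · 1 = -5
  i = 3 (odd): ∫ x^3 ρ_sc = 0 (vanishes)
  i = 4 (even): a_4 · C_{2} = 1 · 2 = 2

Summing the contributions: ∫_{−2}^{2} p(x) ρ_sc(x) dx = 4 + (-5) + 2 = 1.


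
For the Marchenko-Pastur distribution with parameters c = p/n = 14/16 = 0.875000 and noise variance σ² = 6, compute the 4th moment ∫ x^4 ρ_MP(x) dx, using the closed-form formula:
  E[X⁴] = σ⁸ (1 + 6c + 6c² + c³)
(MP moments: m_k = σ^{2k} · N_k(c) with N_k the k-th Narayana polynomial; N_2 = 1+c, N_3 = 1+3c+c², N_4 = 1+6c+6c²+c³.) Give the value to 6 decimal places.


E[X⁴] = σ⁸ (1 + 6c + 6c² + c³) (fourth MP moment). With σ² = 6 (so σ⁸ = 1296) and c = 14/16 = 0.875000: E[X⁴] = 1296 · (1 + 6·0.875000 + 6·(0.875000)² + (0.875000)³) = 1296 · 11.513672.

So E[X^4] = 14921.718750.


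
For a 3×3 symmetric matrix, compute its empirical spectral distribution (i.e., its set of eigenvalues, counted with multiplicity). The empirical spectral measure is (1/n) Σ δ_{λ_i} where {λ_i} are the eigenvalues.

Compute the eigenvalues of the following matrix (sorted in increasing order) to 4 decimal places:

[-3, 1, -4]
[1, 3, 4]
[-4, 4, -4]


Since M is real symmetric, all three eigenvalues are real; they are the roots of det(λI − M) = λ³ − (tr M) λ² + s λ − det M, where s is the sum of the principal 2×2 minors.
tr M = -3 + 3 + (-4) = -4.
s = ((-3)·3 − 1²) + ((-3)·(-4) − (-4)²) + (3·(-4) − 4²) = -10 + (-4) + (-28) = -42.
det M (expand along row 1) = (-3)·(-28) − 1·12 + (-4)·16 = 8.
Characteristic polynomial: λ³ + 4λ² − 42λ − 8 = 0.
Substitute λ = y + (tr M)/3 = y − 1.333333 to remove the quadratic term: y³ + p·y + q = 0 with p = s − (tr M)²/3 = -47.333333 and q = −2(tr M)³/27 + (tr M)·s/3 − det M = 52.740741.
Three real roots ⇒ use the trigonometric (Viète) form: r = 2√(−p/3) = 7.944250, φ = arccos(3q/(p·r)) = arccos(-0.420773) = 2.005093 rad.
y_k = r·cos(φ/3 − 2πk/3) for k = 0, 1, 2 gives y = 6.234936, 1.146042, -7.380977.
λ_k = y_k − 1.333333 gives λ = 4.9016, -0.1873, -8.7143 (check: the sum is -4.0000 = tr M).

Eigenvalues sorted in increasing order: [-8.7143, -0.1873, 4.9016].


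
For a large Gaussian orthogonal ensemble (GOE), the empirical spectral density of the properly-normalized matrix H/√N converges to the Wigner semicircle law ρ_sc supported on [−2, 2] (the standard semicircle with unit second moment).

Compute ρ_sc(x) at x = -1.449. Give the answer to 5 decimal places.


ρ_sc(x) = (1/(2π)) √(4 − x²). With x = -1.449:
  4 − x² = 4 − (-1.449)² = 4 − 2.099601 = 1.900399.
  √(4 − x²) = 1.378550.
  1/(2π) = 0.159155.
  ρ_sc(-1.449) = 0.159155 · 1.378550 = 0.219403.

Rounded to 5 decimal places: ρ_sc(-1.449) ≈ 0.21940.


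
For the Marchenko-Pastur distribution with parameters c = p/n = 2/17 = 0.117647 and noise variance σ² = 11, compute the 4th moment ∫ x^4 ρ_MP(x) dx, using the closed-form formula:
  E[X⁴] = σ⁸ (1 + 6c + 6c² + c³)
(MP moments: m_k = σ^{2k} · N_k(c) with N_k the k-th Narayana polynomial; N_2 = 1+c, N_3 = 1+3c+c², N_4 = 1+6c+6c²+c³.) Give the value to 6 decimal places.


E[X⁴] = σ⁸ (1 + 6c + 6c² + c³) (fourth MP moment). With σ² = 11 (so σ⁸ = 14641) and c = 2/17 = 0.117647: E[X⁴] = 14641 · (1 + 6·0.117647 + 6·(0.117647)² + (0.117647)³) = 14641 · 1.790556.

So E[X^4] = 26215.525544.


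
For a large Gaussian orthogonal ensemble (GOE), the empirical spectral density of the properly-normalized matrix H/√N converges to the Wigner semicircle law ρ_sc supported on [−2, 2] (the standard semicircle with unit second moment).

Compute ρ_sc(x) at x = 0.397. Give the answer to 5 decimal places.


ρ_sc(x) = (1/(2π)) √(4 − x²). With x = 0.397:
  4 − x² = 4 − (0.397)² = 4 − 0.157609 = 3.842391.
  √(4 − x²) = 1.960202.
  1/(2π) = 0.159155.
  ρ_sc(0.397) = 0.159155 · 1.960202 = 0.311976.

Rounded to 5 decimal places: ρ_sc(0.397) ≈ 0.31198.


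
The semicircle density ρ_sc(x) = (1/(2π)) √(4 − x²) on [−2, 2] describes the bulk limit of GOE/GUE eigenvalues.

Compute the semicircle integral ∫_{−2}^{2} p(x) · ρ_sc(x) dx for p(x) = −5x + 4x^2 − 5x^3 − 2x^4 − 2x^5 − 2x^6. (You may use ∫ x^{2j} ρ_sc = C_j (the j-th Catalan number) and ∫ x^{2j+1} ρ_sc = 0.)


Write p(x) = Σ a_i x^i, split into monomials and integrate each against ρ_sc separately.
Using ∫ x^{2j} ρ_sc = C_j = (1/(j+1)) C(2j, j) (Catalan numbers) and ∫ x^{2j+1} ρ_sc = 0 (odd monomials vanish by symmetry):
  i = 1 (odd): ∫ x^1 ρ_sc = 0 (vanishes)
  i = 2 (even): a_2 · C_{1} = 4 · 1 = 4
  i = 3 (odd): ∫ x^3 ρ_sc = 0 (vanishes)
  i = 4 (even): a_4 · C_{2} = -2 · 2 = -4
  i = 5 (odd): ∫ x^5 ρ_sc = 0 (vanishes)
  i = 6 (even): a_6 · C_{3} = -2 · 5 = -10

Summing the contributions: ∫_{−2}^{2} p(x) ρ_sc(x) dx = 4 + (-4) + (-10) = -10.


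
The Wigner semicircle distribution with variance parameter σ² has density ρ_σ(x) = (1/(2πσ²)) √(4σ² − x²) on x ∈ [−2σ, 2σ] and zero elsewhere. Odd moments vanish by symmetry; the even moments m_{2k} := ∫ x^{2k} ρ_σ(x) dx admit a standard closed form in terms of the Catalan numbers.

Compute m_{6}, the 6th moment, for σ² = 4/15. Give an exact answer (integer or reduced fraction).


By the scaled semicircle moment identity, m_{2k} = σ^{2k} · C_k with k = 3.
C_3 = (1/(k+1)) · C(2k, k) = (1/4) · C(6, 3) = (1/4) · 20 = 5.
σ^{2k} = (σ²)^k = (4/15)^3 = 64/3375.

Therefore m_{6} = σ^{6} · C_3 = (64/3375) · 5 = 64/675.


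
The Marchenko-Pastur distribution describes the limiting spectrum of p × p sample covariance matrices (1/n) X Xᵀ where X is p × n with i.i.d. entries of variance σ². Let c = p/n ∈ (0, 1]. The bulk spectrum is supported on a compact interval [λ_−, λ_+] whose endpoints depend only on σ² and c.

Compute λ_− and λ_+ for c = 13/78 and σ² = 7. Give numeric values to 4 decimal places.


c = 13/78 = 0.166667; √c = 0.408248.
λ_− = σ² (1 − √c)² = 7 · (1 − 0.408248)² = 7 · (0.591752)² = 2.451191.
λ_+ = σ² (1 + √c)² = 7 · (1 + 0.408248)² = 7 · (1.408248)² = 13.882143.

Rounded to 4 decimal places: λ_− ≈ 2.4512, λ_+ ≈ 13.8821.


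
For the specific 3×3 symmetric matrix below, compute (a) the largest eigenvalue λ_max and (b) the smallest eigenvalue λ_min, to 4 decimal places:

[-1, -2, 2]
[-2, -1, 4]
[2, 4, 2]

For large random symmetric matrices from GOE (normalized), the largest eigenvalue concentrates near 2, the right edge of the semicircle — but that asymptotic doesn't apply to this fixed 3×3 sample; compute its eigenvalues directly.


Since M is real symmetric, all three eigenvalues are real; they are the roots of det(λI − M) = λ³ − (tr M) λ² + s λ − det M, where s is the sum of the principal 2×2 minors.
tr M = -1 + (-1) + 2 = 0.
s = ((-1)·(-1) − (-2)²) + ((-1)·2 − 2²) + ((-1)·2 − 4²) = -3 + (-6) + (-18) = -27.
det M (expand along row 1) = (-1)·(-18) − (-2)·(-12) + 2·(-6) = -18.
Characteristic polynomial: λ³ − 27λ + 18 = 0.
Substitute λ = y + (tr M)/3 = y + 0.000000 to remove the quadratic term: y³ + p·y + q = 0 with p = s − (tr M)²/3 = -27.000000 and q = −2(tr M)³/27 + (tr M)·s/3 − det M = 18.000000.
Three real roots ⇒ use the trigonometric (Viète) form: r = 2√(−p/3) = 6.000000, φ = arccos(3q/(p·r)) = arccos(-0.333333) = 1.910633 rad.
y_k = r·cos(φ/3 − 2πk/3) for k = 0, 1, 2 gives y = 4.823739, 0.678221, -5.501960.
λ_k = y_k + 0.000000 gives λ = 4.8237, 0.6782, -5.5020 (check: the sum is 0.0000 = tr M).

Hence λ_max = 4.8237 and λ_min = -5.5020.


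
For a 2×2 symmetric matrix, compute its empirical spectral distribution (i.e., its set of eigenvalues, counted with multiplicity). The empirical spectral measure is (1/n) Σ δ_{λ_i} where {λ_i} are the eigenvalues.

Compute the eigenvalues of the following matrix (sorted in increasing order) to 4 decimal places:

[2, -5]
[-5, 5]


Since M is real symmetric, both eigenvalues are real; they are the roots of det(λI − M) = λ² − (tr M) λ + det M.
tr M = 2 + 5 = 7.
det M = 2·5 − (-5)² = 10 − 25 = -15.
Characteristic polynomial: λ² − 7λ − 15 = 0.
Discriminant Δ = (tr M)² − 4·det M = 49 − (-60) = 109; √Δ = 10.440307.
λ = (tr M ± √Δ)/2 = (7 ± 10.440307)/2, giving (tr M − √Δ)/2 = -1.7202 and (tr M + √Δ)/2 = 8.7202.

Eigenvalues sorted in increasing order: [-1.7202, 8.7202].


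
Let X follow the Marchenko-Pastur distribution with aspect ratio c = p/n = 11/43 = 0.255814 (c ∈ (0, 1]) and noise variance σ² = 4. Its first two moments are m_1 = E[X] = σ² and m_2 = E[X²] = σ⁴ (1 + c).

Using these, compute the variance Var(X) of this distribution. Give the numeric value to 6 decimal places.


m_1 = E[X] = σ² = 4, so m_1² = 16.
m_2 = E[X²] = σ⁴ (1 + c) = 16 · (1 + 0.255814) = 16 · 1.255814 = 20.093023.
(Note m_2 − m_1² simplifies to c · σ⁴ = 0.255814 · 16.)

Var(X) = m_2 − m_1² = 20.093023 − 16 = 4.093023.


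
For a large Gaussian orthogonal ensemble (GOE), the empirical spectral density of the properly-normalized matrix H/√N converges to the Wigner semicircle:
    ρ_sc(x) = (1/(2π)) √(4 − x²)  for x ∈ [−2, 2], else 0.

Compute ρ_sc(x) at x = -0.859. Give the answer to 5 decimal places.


ρ_sc(x) = (1/(2π)) √(4 − x²). With x = -0.859:
  4 − x² = 4 − (-0.859)² = 4 − 0.737881 = 3.262119.
  √(4 − x²) = 1.806134.
  1/(2π) = 0.159155.
  ρ_sc(-0.859) = 0.159155 · 1.806134 = 0.287455.

Rounded to 5 decimal places: ρ_sc(-0.859) ≈ 0.28746.


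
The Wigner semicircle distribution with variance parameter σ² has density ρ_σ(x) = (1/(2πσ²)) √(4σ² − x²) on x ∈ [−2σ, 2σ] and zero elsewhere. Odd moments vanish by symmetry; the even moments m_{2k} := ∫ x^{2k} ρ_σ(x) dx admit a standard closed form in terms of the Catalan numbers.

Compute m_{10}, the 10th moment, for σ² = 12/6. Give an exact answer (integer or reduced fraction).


By the scaled semicircle moment identity, m_{2k} = σ^{2k} · C_k with k = 5.
C_5 = (1/(k+1)) · C(2k, k) = (1/6) · C(10, 5) = (1/6) · 252 = 42.
σ^{2k} = (σ²)^k = (12/6)^5 = 32.

Therefore m_{10} = σ^{10} · C_5 = 32 · 42 = 1344.


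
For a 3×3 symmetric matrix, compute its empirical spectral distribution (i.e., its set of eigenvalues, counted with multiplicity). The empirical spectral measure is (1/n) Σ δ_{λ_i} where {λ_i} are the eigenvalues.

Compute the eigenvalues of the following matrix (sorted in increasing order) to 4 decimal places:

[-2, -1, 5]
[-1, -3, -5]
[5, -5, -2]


Since M is real symmetric, all three eigenvalues are real; they are the roots of det(λI − M) = λ³ − (tr M) λ² + s λ − det M, where s is the sum of the principal 2×2 minors.
tr M = -2 + (-3) + (-2) = -7.
s = ((-2)·(-3) − (-1)²) + ((-2)·(-2) − 5²) + ((-3)·(-2) − (-5)²) = 5 + (-21) + (-19) = -35.
det M (expand along row 1) = (-2)·(-19) − (-1)·27 + 5·20 = 165.
Characteristic polynomial: λ³ + 7λ² − 35λ − 165 = 0.
Substitute λ = y + (tr M)/3 = y − 2.333333 to remove the quadratic term: y³ + p·y + q = 0 with p = s − (tr M)²/3 = -51.333333 and q = −2(tr M)³/27 + (tr M)·s/3 − det M = -57.925926.
Three real roots ⇒ use the trigonometric (Viète) form: r = 2√(−p/3) = 8.273116, φ = arccos(3q/(p·r)) = arccos(0.409191) = 1.149229 rad.
y_k = r·cos(φ/3 − 2πk/3) for k = 0, 1, 2 gives y = 7.673473, -1.158735, -6.514738.
λ_k = y_k − 2.333333 gives λ = 5.3401, -3.4921, -8.8481 (check: the sum is -7.0000 = tr M).

Eigenvalues sorted in increasing order: [-8.8481, -3.4921, 5.3401].


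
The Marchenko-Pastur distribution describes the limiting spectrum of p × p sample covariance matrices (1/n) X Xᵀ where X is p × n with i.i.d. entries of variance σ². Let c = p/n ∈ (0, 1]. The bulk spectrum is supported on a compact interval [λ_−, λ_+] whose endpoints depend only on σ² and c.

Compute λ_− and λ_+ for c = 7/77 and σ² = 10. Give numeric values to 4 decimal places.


c = 7/77 = 0.090909; √c = 0.301511.
λ_− = σ² (1 − √c)² = 10 · (1 − 0.301511)² = 10 · (0.698489)² = 4.878864.
λ_+ = σ² (1 + √c)² = 10 · (1 + 0.301511)² = 10 · (1.301511)² = 16.939318.

Rounded to 4 decimal places: λ_− ≈ 4.8789, λ_+ ≈ 16.9393.


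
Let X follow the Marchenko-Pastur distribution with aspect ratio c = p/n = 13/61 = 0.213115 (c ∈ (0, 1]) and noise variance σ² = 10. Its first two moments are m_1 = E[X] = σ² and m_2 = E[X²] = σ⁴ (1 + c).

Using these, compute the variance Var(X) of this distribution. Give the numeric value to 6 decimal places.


m_1 = E[X] = σ² = 10, so m_1² = 100.
m_2 = E[X²] = σ⁴ (1 + c) = 100 · (1 + 0.213115) = 100 · 1.213115 = 121.311475.
(Note m_2 − m_1² simplifies to c · σ⁴ = 0.213115 · 100.)

Var(X) = m_2 − m_1² = 121.311475 − 100 = 21.311475.


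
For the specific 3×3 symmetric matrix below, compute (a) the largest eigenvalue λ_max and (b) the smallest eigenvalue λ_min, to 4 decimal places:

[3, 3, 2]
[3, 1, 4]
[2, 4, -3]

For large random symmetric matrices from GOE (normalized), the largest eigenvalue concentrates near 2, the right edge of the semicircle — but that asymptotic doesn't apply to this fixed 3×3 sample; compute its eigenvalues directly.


Since M is real symmetric, all three eigenvalues are real; they are the roots of det(λI − M) = λ³ − (tr M) λ² + s λ − det M, where s is the sum of the principal 2×2 minors.
tr M = 3 + 1 + (-3) = 1.
s = (3·1 − 3²) + (3·(-3) − 2²) + (1·(-3) − 4²) = -6 + (-13) + (-19) = -38.
det M (expand along row 1) = 3·(-19) − 3·(-17) + 2·10 = 14.
Characteristic polynomial: λ³ − λ² − 38λ − 14 = 0.
Substitute λ = y + (tr M)/3 = y + 0.333333 to remove the quadratic term: y³ + p·y + q = 0 with p = s − (tr M)²/3 = -38.333333 and q = −2(tr M)³/27 + (tr M)·s/3 − det M = -26.740741.
Three real roots ⇒ use the trigonometric (Viète) form: r = 2√(−p/3) = 7.149204, φ = arccos(3q/(p·r)) = arccos(0.292725) = 1.273720 rad.
y_k = r·cos(φ/3 − 2πk/3) for k = 0, 1, 2 gives y = 6.514458, -0.706795, -5.807663.
λ_k = y_k + 0.333333 gives λ = 6.8478, -0.3735, -5.4743 (check: the sum is 1.0000 = tr M).

Hence λ_max = 6.8478 and λ_min = -5.4743.


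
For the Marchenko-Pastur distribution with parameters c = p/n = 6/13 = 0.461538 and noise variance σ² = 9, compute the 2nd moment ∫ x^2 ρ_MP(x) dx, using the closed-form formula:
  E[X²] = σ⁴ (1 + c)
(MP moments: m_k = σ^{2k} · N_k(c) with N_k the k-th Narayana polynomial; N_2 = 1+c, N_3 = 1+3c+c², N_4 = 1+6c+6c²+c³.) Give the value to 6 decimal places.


E[X²] = σ⁴ (1 + c) (second MP moment). With σ² = 9 (so σ⁴ = 81) and c = 6/13 = 0.461538: E[X²] = 81 · (1 + 0.461538) = 81 · 1.461538.

So E[X^2] = 118.384615.


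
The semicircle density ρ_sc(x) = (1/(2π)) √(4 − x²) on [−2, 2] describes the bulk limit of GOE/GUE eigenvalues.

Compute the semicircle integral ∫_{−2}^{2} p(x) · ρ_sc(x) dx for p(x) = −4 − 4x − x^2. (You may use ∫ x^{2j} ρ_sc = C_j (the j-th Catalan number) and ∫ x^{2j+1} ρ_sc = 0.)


Write p(x) = Σ a_i x^i, split into monomials and integrate each against ρ_sc separately.
Using ∫ x^{2j} ρ_sc = C_j = (1/(j+1)) C(2j, j) (Catalan numbers) and ∫ x^{2j+1} ρ_sc = 0 (odd monomials vanish by symmetry):
  i = 0 (even): a_0 · C_{0} = -4 · 1 = -4
  i = 1 (odd): ∫ x^1 ρ_sc = 0 (vanishes)
  i = 2 (even): a_2 · C_{1} = -1 · 1 = -1

Summing the contributions: ∫_{−2}^{2} p(x) ρ_sc(x) dx = (-4) + (-1) = -5.


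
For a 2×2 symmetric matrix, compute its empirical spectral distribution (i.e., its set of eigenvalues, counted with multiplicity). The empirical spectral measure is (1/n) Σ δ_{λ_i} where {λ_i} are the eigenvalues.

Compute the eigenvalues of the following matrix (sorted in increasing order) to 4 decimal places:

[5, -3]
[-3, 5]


Since M is real symmetric, both eigenvalues are real; they are the roots of det(λI − M) = λ² − (tr M) λ + det M.
tr M = 5 + 5 = 10.
det M = 5·5 − (-3)² = 25 − 9 = 16.
Characteristic polynomial: λ² − 10λ + 16 = 0.
Discriminant Δ = (tr M)² − 4·det M = 100 − 64 = 36; √Δ = 6.000000.
λ = (tr M ± √Δ)/2 = (10 ± 6.000000)/2, giving (tr M − √Δ)/2 = 2.0000 and (tr M + √Δ)/2 = 8.0000.

Eigenvalues sorted in increasing order: [2.0000, 8.0000].


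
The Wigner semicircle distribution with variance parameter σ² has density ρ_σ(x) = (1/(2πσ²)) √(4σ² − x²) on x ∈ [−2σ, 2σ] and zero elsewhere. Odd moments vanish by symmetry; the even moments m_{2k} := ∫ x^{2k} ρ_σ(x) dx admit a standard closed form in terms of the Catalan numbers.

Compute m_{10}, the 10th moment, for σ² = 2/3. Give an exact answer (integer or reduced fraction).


By the scaled semicircle moment identity, m_{2k} = σ^{2k} · C_k with k = 5.
C_5 = (1/(k+1)) · C(2k, k) = (1/6) · C(10, 5) = (1/6) · 252 = 42.
σ^{2k} = (σ²)^k = (2/3)^5 = 32/243.

Therefore m_{10} = σ^{10} · C_5 = (32/243) · 42 = 448/81.


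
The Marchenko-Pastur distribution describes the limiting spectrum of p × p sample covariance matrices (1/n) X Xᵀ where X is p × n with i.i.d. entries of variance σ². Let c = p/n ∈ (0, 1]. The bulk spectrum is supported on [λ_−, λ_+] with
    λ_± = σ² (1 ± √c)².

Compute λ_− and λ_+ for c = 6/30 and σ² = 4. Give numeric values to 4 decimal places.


c = 6/30 = 0.200000; √c = 0.447214.
λ_− = σ² (1 − √c)² = 4 · (1 − 0.447214)² = 4 · (0.552786)² = 1.222291.
λ_+ = σ² (1 + √c)² = 4 · (1 + 0.447214)² = 4 · (1.447214)² = 8.377709.

Rounded to 4 decimal places: λ_− ≈ 1.2223, λ_+ ≈ 8.3777.


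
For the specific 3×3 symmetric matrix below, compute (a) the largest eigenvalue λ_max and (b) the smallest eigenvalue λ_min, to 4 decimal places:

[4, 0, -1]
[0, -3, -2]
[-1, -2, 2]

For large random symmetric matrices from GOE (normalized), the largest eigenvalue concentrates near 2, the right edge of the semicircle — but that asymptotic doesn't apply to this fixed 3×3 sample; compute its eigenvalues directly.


Since M is real symmetric, all three eigenvalues are real; they are the roots of det(λI − M) = λ³ − (tr M) λ² + s λ − det M, where s is the sum of the principal 2×2 minors.
tr M = 4 + (-3) + 2 = 3.
s = (4·(-3) − 0²) + (4·2 − (-1)²) + ((-3)·2 − (-2)²) = -12 + 7 + (-10) = -15.
det M (expand along row 1) = 4·(-10) − 0·(-2) + (-1)·(-3) = -37.
Characteristic polynomial: λ³ − 3λ² − 15λ + 37 = 0.
Substitute λ = y + (tr M)/3 = y + 1.000000 to remove the quadratic term: y³ + p·y + q = 0 with p = s − (tr M)²/3 = -18.000000 and q = −2(tr M)³/27 + (tr M)·s/3 − det M = 20.000000.
Three real roots ⇒ use the trigonometric (Viète) form: r = 2√(−p/3) = 4.898979, φ = arccos(3q/(p·r)) = arccos(-0.680414) = 2.319123 rad.
y_k = r·cos(φ/3 − 2πk/3) for k = 0, 1, 2 gives y = 3.506642, 1.209380, -4.716022.
λ_k = y_k + 1.000000 gives λ = 4.5066, 2.2094, -3.7160 (check: the sum is 3.0000 = tr M).

Hence λ_max = 4.5066 and λ_min = -3.7160.


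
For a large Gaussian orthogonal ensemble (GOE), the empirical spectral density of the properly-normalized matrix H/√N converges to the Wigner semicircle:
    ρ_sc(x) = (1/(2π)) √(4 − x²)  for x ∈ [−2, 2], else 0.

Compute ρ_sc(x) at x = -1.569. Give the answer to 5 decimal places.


ρ_sc(x) = (1/(2π)) √(4 − x²). With x = -1.569:
  4 − x² = 4 − (-1.569)² = 4 − 2.461761 = 1.538239.
  √(4 − x²) = 1.240258.
  1/(2π) = 0.159155.
  ρ_sc(-1.569) = 0.159155 · 1.240258 = 0.197393.

Rounded to 5 decimal places: ρ_sc(-1.569) ≈ 0.19739.


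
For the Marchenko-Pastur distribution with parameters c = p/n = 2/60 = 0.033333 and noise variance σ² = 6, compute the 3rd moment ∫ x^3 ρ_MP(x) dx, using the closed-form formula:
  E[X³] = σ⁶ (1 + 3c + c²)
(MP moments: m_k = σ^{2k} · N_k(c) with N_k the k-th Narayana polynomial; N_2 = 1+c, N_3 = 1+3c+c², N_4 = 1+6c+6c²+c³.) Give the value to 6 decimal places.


E[X³] = σ⁶ (1 + 3c + c²) (third MP moment). With σ² = 6 (so σ⁶ = 216) and c = 2/60 = 0.033333: E[X³] = 216 · (1 + 3·0.033333 + (0.033333)²) = 216 · 1.101111.

So E[X^3] = 237.840000.
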